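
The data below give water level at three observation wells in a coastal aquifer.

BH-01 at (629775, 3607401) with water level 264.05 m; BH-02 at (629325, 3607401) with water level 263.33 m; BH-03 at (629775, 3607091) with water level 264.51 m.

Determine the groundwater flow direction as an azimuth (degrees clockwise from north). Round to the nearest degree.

313°

∂h/∂x = (263.33 − 264.05) / (629325 − 629775) = +0.001600
∂h/∂y = (264.51 − 264.05) / (3607091 − 3607401) = -0.001484
Flow direction (−∇h) has components (-0.001600 E, +0.001484 N).
Azimuth = atan2(E, N) = atan2(-0.001600, +0.001484) = 312.8° ≈ 313°.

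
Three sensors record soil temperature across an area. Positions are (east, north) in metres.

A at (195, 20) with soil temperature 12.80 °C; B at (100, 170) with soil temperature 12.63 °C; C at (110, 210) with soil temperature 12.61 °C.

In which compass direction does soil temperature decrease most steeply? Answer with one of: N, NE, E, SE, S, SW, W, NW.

Three-point gradient (reference A): Δ to B = (-95, 150, -0.17), Δ to C = (-85, 190, -0.19).
∂T/∂x = +0.0007170, ∂T/∂y = -0.0006792 (det = -5300).
Steepest decrease is along −∇f = (-0.0007170 E, +0.0006792 N) → northwest.

NW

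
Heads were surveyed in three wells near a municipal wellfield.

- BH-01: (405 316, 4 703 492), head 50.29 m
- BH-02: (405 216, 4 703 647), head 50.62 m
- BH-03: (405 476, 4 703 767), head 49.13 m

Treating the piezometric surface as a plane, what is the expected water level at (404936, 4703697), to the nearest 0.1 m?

Taking BH-01 as reference: BH-02−BH-01 = (-100, 155, +0.33); BH-03−BH-01 = (160, 275, -1.16).
Determinant of the coordinate differences = (-100)·275 − 160·155 = -52300.
∂h/∂x = [(+0.33)·275 − (-1.16)·155] / -52300 = -0.005173
∂h/∂y = [(-100)·(-1.16) − 160·(+0.33)] / -52300 = -0.001208
h(404936, 4703697) = 50.29 + (-0.005173)·(-380) + (-0.001208)·(205) = 50.29 +1.966 -0.248 = 52.008 m.

52.0 m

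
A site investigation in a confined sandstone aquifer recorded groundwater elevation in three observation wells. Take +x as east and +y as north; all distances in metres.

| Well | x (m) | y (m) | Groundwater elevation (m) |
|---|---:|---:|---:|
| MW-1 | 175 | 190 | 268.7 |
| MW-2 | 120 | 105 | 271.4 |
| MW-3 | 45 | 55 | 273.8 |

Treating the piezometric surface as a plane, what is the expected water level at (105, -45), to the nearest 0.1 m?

Three-point gradient (reference MW-1): Δ to MW-2 = (-55, -85, +2.7), Δ to MW-3 = (-130, -135, +5.1).
∂h/∂x = -0.01903, ∂h/∂y = -0.01945 (det = -3625).
h(105, -45) = 268.7 + (-0.01903)·(-70) + (-0.01945)·(-235) = 268.7 +1.332 +4.570 = 274.603 m.

274.6 m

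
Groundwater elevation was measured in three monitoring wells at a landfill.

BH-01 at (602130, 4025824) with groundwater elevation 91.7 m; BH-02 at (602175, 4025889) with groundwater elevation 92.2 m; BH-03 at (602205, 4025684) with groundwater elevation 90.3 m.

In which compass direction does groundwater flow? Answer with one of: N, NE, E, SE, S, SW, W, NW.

S

With h = a·x + b·y + c and BH-01 as origin, the differences give:
  45·a + 65·b = +0.5
  75·a + (-140)·b = -1.4
Eliminate b (×(-140) and ×65, subtract): -11175·a = 21.00 → a = ∂h/∂x = -0.001879
Back-substitute: b = ∂h/∂y = +0.008993.
Flow = −∇h = (+0.001879 east, -0.008993 north), which points south.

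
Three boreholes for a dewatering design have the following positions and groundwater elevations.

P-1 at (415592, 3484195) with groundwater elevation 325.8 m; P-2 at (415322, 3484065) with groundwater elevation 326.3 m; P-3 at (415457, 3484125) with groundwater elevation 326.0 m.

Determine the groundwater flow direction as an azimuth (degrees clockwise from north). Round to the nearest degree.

Differences from P-1: to P-2 (Δx, Δy, Δh) = (-270, -130, +0.5); to P-3 = (-135, -70, +0.2).
Determinant of the coordinate differences = (-270)·(-70) − (-135)·(-130) = 1350.
∂h/∂x = [(+0.5)·(-70) − (+0.2)·(-130)] / 1350 = -0.006667
∂h/∂y = [(-270)·(+0.2) − (-135)·(+0.5)] / 1350 = +0.01000
Flow direction (−∇h) has components (+0.006667 E, -0.01000 N).
Azimuth = atan2(E, N) = atan2(+0.006667, -0.01000) = 146.3° ≈ 146°.

146°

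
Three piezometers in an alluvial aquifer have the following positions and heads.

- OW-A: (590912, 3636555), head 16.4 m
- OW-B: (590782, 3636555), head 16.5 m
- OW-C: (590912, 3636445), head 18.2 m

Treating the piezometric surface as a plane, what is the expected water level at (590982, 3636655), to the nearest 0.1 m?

14.7 m

∂h/∂x = (16.5 − 16.4) / (590782 − 590912) = -0.0007692
∂h/∂y = (18.2 − 16.4) / (3636445 − 3636555) = -0.01636
h(590982, 3636655) = 16.4 + (-0.0007692)·(70) + (-0.01636)·(100) = 16.4 -0.054 -1.636 = 14.710 m.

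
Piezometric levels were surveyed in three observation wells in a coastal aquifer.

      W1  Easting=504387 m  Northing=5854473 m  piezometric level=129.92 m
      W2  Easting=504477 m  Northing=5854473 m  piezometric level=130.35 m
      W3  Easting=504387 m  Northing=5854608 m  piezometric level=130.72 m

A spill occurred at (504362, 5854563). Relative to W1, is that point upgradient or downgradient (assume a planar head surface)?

upgradient

∂h/∂x = (130.35 − 129.92) / (504477 − 504387) = +0.004778
∂h/∂y = (130.72 − 129.92) / (5854608 − 5854473) = +0.005926
Head at (504362, 5854563) = 129.92 + (+0.004778)·(-25) + (+0.005926)·(90) = 130.33 m.
That is higher than the 129.92 m at W1, so the point is upgradient.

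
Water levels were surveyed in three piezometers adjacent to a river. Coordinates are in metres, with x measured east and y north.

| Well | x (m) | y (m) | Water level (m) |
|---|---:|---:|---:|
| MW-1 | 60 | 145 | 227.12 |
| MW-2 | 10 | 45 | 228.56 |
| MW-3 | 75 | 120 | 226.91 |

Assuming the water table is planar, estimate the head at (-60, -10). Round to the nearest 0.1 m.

230.2 m

Taking MW-1 as reference: MW-2−MW-1 = (-50, -100, +1.44); MW-3−MW-1 = (15, -25, -0.21).
Determinant of the coordinate differences = (-50)·(-25) − 15·(-100) = 2750.
∂h/∂x = [(+1.44)·(-25) − (-0.21)·(-100)] / 2750 = -0.02073
∂h/∂y = [(-50)·(-0.21) − 15·(+1.44)] / 2750 = -0.004036
h(-60, -10) = 227.12 + (-0.02073)·(-120) + (-0.004036)·(-155) = 227.12 +2.487 +0.626 = 230.233 m.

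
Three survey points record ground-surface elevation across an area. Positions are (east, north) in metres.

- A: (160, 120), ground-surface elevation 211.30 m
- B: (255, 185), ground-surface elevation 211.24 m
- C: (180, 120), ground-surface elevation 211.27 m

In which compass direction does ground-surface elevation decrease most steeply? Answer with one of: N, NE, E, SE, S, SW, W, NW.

SE

With z = a·x + b·y + c and A as origin, the differences give:
  95·a + 65·b = -0.06
  20·a + 0·b = -0.03
Eliminate b (×0 and ×65, subtract): -1300·a = 1.950 → a = ∂z/∂x = -0.001500
Back-substitute: b = ∂z/∂y = +0.001269.
Steepest decrease is along −∇f = (+0.001500 E, -0.001269 N) → southeast.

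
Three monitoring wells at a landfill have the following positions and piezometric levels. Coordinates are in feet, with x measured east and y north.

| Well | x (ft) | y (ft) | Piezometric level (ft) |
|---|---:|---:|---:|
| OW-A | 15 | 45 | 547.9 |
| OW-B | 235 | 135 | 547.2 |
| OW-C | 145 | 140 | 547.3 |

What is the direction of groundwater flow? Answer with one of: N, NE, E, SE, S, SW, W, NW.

N

Taking OW-A as reference: OW-B−OW-A = (220, 90, -0.7); OW-C−OW-A = (130, 95, -0.6).
Determinant of the coordinate differences = 220·95 − 130·90 = 9200.
∂h/∂x = [(-0.7)·95 − (-0.6)·90] / 9200 = -0.001359
∂h/∂y = [220·(-0.6) − 130·(-0.7)] / 9200 = -0.004457
Flow = −∇h = (+0.001359 east, +0.004457 north), which points north.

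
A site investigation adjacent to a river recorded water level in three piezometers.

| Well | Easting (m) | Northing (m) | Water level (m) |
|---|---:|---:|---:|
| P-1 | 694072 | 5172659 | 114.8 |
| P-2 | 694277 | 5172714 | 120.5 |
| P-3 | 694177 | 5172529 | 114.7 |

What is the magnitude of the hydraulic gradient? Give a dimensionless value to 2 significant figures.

Taking P-1 as reference: P-2−P-1 = (205, 55, +5.7); P-3−P-1 = (105, -130, -0.1).
Determinant of the coordinate differences = 205·(-130) − 105·55 = -32425.
∂h/∂x = [(+5.7)·(-130) − (-0.1)·55] / -32425 = +0.02268
∂h/∂y = [205·(-0.1) − 105·(+5.7)] / -32425 = +0.01909
|∇h| = √(0.02268² + 0.01909²) = 0.02964

0.030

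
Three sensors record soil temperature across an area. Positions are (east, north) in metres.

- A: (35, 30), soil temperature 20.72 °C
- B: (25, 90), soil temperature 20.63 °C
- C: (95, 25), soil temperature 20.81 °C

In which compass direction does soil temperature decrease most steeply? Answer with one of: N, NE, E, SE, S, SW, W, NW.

Three-point gradient (reference A): Δ to B = (-10, 60, -0.09), Δ to C = (60, -5, +0.09).
∂T/∂x = +0.001394, ∂T/∂y = -0.001268 (det = -3550).
Steepest decrease is along −∇f = (-0.001394 E, +0.001268 N) → northwest.

NW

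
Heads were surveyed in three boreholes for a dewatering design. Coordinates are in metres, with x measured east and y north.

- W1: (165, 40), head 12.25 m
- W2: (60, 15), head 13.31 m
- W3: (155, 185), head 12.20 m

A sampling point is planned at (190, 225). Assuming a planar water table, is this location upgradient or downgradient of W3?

With h = a·x + b·y + c and W1 as origin, the differences give:
  (-105)·a + (-25)·b = +1.06
  (-10)·a + 145·b = -0.05
Eliminate b (×145 and ×(-25), subtract): -15475·a = 152.450 → a = ∂h/∂x = -0.009851
Back-substitute: b = ∂h/∂y = -0.001024.
Head at (190, 225) = 12.25 + (-0.009851)·(25) + (-0.001024)·(185) = 11.81 m.
That is lower than the 12.20 m at W3, so the point is downgradient.

downgradient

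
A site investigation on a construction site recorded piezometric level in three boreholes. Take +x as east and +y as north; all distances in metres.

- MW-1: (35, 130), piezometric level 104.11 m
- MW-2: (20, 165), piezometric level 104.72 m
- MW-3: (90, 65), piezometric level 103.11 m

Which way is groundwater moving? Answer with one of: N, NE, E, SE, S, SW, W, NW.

S

With h = a·x + b·y + c and MW-1 as origin, the differences give:
  (-15)·a + 35·b = +0.61
  55·a + (-65)·b = -1.00
Eliminate b (×(-65) and ×35, subtract): -950·a = -4.650 → a = ∂h/∂x = +0.004895
Back-substitute: b = ∂h/∂y = +0.01953.
Flow = −∇h = (-0.004895 east, -0.01953 north), which points south.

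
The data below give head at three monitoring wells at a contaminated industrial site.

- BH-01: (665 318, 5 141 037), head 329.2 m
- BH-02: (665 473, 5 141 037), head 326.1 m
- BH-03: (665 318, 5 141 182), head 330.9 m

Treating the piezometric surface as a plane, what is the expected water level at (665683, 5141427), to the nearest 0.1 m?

326.5 m

∂h/∂x = (326.1 − 329.2) / (665473 − 665318) = -0.02000
∂h/∂y = (330.9 − 329.2) / (5141182 − 5141037) = +0.01172
h(665683, 5141427) = 329.2 + (-0.02000)·(365) + (+0.01172)·(390) = 329.2 -7.300 +4.572 = 326.472 m.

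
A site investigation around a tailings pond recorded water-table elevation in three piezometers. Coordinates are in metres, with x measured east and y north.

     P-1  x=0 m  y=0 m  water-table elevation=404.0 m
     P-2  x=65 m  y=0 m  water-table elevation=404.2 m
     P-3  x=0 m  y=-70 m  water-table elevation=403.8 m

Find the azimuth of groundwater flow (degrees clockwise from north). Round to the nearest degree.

227°

∂h/∂x = (404.2 − 404.0) / (65 − 0) = +0.003077
∂h/∂y = (403.8 − 404.0) / (-70 − 0) = +0.002857
Flow direction (−∇h) has components (-0.003077 E, -0.002857 N).
Azimuth = atan2(E, N) = atan2(-0.003077, -0.002857) = 227.1° ≈ 227°.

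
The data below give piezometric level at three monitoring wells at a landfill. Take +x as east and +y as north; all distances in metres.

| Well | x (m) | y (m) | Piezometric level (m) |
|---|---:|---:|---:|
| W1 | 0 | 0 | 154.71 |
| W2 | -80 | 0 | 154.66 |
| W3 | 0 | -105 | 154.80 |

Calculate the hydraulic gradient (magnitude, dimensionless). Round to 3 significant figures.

∂h/∂x = (154.66 − 154.71) / (-80 − 0) = +0.0006250
∂h/∂y = (154.80 − 154.71) / (-105 − 0) = -0.0008571
|∇h| = √(0.0006250² + -0.0008571²) = 0.001061

0.00106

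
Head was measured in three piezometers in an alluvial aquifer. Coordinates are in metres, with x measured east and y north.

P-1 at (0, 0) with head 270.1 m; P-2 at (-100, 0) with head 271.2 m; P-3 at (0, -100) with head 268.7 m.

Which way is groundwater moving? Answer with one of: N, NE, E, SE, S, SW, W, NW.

SE

∂h/∂x = (271.2 − 270.1) / (-100 − 0) = -0.01100
∂h/∂y = (268.7 − 270.1) / (-100 − 0) = +0.01400
Flow = −∇h = (+0.01100 east, -0.01400 north), which points southeast.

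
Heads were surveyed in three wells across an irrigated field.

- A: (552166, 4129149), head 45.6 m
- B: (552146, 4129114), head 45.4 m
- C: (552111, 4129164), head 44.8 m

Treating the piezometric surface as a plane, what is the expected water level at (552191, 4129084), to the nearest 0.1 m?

46.1 m

With h = a·x + b·y + c and A as origin, the differences give:
  (-20)·a + (-35)·b = -0.2
  (-55)·a + 15·b = -0.8
Eliminate b (×15 and ×(-35), subtract): -2225·a = -31.00 → a = ∂h/∂x = +0.01393
Back-substitute: b = ∂h/∂y = -0.002247.
h(552191, 4129084) = 45.6 + (+0.01393)·(25) + (-0.002247)·(-65) = 45.6 +0.348 +0.146 = 46.094 m.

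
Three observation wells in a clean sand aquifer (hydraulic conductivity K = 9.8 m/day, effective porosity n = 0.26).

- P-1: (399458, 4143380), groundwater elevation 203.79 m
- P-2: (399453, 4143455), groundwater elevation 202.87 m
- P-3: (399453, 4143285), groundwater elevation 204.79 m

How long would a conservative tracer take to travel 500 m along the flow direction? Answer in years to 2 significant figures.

2.0 years

With h = a·x + b·y + c and P-1 as origin, the differences give:
  (-5)·a + 75·b = -0.92
  (-5)·a + (-95)·b = +1.00
Eliminate b (×(-95) and ×75, subtract): 850·a = 12.400 → a = ∂h/∂x = +0.01459
Back-substitute: b = ∂h/∂y = -0.01129.
|∇h| = √(0.01459² + -0.01129²) = 0.01845
Seepage velocity v = K·i/n = 9.8 × 0.01845 / 0.26 = 0.6954 m/day.
t = 500 / 0.6954 = 719 days = 1.97 years.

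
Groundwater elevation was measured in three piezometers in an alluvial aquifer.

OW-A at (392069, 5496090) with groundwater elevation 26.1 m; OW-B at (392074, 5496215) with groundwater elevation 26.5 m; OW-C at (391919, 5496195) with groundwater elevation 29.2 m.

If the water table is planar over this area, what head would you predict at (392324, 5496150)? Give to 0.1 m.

With h = a·x + b·y + c and OW-A as origin, the differences give:
  5·a + 125·b = +0.4
  (-150)·a + 105·b = +3.1
Eliminate b (×105 and ×125, subtract): 19275·a = -345.50 → a = ∂h/∂x = -0.01792
Back-substitute: b = ∂h/∂y = +0.003917.
h(392324, 5496150) = 26.1 + (-0.01792)·(255) + (+0.003917)·(60) = 26.1 -4.571 +0.235 = 21.764 m.

21.8 m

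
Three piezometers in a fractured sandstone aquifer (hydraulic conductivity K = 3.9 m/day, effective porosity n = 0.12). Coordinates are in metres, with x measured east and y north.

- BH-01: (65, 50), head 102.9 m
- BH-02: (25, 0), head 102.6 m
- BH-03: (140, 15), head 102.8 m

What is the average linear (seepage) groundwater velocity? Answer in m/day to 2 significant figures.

Taking BH-01 as reference: BH-02−BH-01 = (-40, -50, -0.3); BH-03−BH-01 = (75, -35, -0.1).
Solve a·Δx + b·Δy = Δh: det = (-40)·(-35) − 75·(-50) = 5150.
∂h/∂x = [(-0.3)·(-35) − (-0.1)·(-50)] / 5150 = +0.001068
∂h/∂y = [(-40)·(-0.1) − 75·(-0.3)] / 5150 = +0.005146
|∇h| = √(0.001068² + 0.005146²) = 0.005256
Seepage velocity v = K·i/n = 3.9 × 0.005256 / 0.12 = 0.1708 m/day.

0.17 m/day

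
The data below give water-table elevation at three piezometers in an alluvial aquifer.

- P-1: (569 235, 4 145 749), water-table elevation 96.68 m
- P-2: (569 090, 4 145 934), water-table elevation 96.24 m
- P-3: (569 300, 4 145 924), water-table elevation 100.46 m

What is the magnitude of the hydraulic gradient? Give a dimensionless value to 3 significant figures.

0.0250

Differences from P-1: to P-2 (Δx, Δy, Δh) = (-145, 185, -0.44); to P-3 = (65, 175, +3.78).
Determinant of the coordinate differences = (-145)·175 − 65·185 = -37400.
∂h/∂x = [(-0.44)·175 − (+3.78)·185] / -37400 = +0.02076
∂h/∂y = [(-145)·(+3.78) − 65·(-0.44)] / -37400 = +0.01389
|∇h| = √(0.02076² + 0.01389²) = 0.02498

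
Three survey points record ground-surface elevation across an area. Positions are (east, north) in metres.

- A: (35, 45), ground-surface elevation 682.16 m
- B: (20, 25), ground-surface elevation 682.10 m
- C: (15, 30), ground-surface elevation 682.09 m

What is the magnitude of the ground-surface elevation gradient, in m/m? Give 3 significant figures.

0.00298 m/m

Taking A as reference: B−A = (-15, -20, -0.06); C−A = (-20, -15, -0.07).
Determinant of the coordinate differences = (-15)·(-15) − (-20)·(-20) = -175.
∂z/∂x = [(-0.06)·(-15) − (-0.07)·(-20)] / -175 = +0.002857
∂z/∂y = [(-15)·(-0.07) − (-20)·(-0.06)] / -175 = +0.0008571
|∇f| = √(0.002857² + 0.0008571²) = 0.002983 m/m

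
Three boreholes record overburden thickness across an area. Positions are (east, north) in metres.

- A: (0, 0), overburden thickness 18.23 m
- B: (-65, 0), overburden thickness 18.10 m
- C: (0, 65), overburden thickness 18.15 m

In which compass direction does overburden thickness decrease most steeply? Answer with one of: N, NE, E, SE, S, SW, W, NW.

NW

∂d/∂x = (18.10 − 18.23) / (-65 − 0) = +0.002000
∂d/∂y = (18.15 − 18.23) / (65 − 0) = -0.001231
Steepest decrease is along −∇f = (-0.002000 E, +0.001231 N) → northwest.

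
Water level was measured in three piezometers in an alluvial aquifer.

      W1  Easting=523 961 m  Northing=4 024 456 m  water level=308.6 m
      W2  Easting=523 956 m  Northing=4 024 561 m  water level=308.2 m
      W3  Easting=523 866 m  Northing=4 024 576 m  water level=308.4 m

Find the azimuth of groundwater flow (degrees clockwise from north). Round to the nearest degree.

With h = a·x + b·y + c and W1 as origin, the differences give:
  (-5)·a + 105·b = -0.4
  (-95)·a + 120·b = -0.2
Eliminate b (×120 and ×105, subtract): 9375·a = -27.00 → a = ∂h/∂x = -0.002880
Back-substitute: b = ∂h/∂y = -0.003947.
Flow direction (−∇h) has components (+0.002880 E, +0.003947 N).
Azimuth = atan2(E, N) = atan2(+0.002880, +0.003947) = 36.1° ≈ 036°.

036°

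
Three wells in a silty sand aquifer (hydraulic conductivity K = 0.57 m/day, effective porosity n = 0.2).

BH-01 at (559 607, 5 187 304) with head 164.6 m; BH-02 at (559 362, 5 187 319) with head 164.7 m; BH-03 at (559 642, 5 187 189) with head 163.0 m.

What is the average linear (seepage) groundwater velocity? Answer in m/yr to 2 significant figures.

15 m/yr

Differences from BH-01: to BH-02 (Δx, Δy, Δh) = (-245, 15, +0.1); to BH-03 = (35, -115, -1.6).
Determinant of the coordinate differences = (-245)·(-115) − 35·15 = 27650.
∂h/∂x = [(+0.1)·(-115) − (-1.6)·15] / 27650 = +0.0004521
∂h/∂y = [(-245)·(-1.6) − 35·(+0.1)] / 27650 = +0.01405
|∇h| = √(0.0004521² + 0.01405²) = 0.01406
Seepage velocity v = K·i/n = 0.57 × 0.01406 / 0.2 = 0.04007 m/day = 14.64 m/yr.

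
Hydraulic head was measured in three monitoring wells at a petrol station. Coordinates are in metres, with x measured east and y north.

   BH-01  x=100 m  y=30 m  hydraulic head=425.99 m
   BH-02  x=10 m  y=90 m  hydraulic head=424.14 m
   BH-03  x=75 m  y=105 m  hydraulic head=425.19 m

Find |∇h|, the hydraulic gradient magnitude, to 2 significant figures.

0.018

Taking BH-01 as reference: BH-02−BH-01 = (-90, 60, -1.85); BH-03−BH-01 = (-25, 75, -0.80).
Solve a·Δx + b·Δy = Δh: det = (-90)·75 − (-25)·60 = -5250.
∂h/∂x = [(-1.85)·75 − (-0.80)·60] / -5250 = +0.01729
∂h/∂y = [(-90)·(-0.80) − (-25)·(-1.85)] / -5250 = -0.004905
|∇h| = √(0.01729² + -0.004905²) = 0.01797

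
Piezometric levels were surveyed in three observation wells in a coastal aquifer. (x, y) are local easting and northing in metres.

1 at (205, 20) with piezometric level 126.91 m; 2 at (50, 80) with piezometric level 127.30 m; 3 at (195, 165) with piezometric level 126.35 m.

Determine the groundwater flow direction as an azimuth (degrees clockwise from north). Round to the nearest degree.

045°

Differences from 1: to 2 (Δx, Δy, Δh) = (-155, 60, +0.39); to 3 = (-10, 145, -0.56).
Solve a·Δx + b·Δy = Δh: det = (-155)·145 − (-10)·60 = -21875.
∂h/∂x = [(+0.39)·145 − (-0.56)·60] / -21875 = -0.004121
∂h/∂y = [(-155)·(-0.56) − (-10)·(+0.39)] / -21875 = -0.004146
Flow direction (−∇h) has components (+0.004121 E, +0.004146 N).
Azimuth = atan2(E, N) = atan2(+0.004121, +0.004146) = 44.8° ≈ 045°.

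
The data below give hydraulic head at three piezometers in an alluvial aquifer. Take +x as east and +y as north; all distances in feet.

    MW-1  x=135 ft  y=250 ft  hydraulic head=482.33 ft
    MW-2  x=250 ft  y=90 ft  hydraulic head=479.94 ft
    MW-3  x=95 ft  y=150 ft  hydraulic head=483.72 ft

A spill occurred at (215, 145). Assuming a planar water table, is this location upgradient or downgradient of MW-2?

upgradient

Differences from MW-1: to MW-2 (Δx, Δy, Δh) = (115, -160, -2.39); to MW-3 = (-40, -100, +1.39).
Solve a·Δx + b·Δy = Δh: det = 115·(-100) − (-40)·(-160) = -17900.
∂h/∂x = [(-2.39)·(-100) − (+1.39)·(-160)] / -17900 = -0.02578
∂h/∂y = [115·(+1.39) − (-40)·(-2.39)] / -17900 = -0.003589
Head at (215, 145) = 482.33 + (-0.02578)·(80) + (-0.003589)·(-105) = 480.64 ft.
That is higher than the 479.94 ft at MW-2, so the point is upgradient.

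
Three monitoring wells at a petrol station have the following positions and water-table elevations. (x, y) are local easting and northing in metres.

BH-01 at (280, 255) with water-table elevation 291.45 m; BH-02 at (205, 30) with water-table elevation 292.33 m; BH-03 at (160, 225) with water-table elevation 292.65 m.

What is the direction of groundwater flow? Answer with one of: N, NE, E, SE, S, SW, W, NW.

E

Taking BH-01 as reference: BH-02−BH-01 = (-75, -225, +0.88); BH-03−BH-01 = (-120, -30, +1.20).
Determinant of the coordinate differences = (-75)·(-30) − (-120)·(-225) = -24750.
∂h/∂x = [(+0.88)·(-30) − (+1.20)·(-225)] / -24750 = -0.009842
∂h/∂y = [(-75)·(+1.20) − (-120)·(+0.88)] / -24750 = -0.0006303
Flow = −∇h = (+0.009842 east, +0.0006303 north), which points east.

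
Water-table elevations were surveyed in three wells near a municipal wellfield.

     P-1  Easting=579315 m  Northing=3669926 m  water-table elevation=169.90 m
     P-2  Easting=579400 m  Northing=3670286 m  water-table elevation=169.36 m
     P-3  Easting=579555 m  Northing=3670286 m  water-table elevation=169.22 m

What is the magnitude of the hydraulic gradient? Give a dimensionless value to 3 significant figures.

Differences from P-1: to P-2 (Δx, Δy, Δh) = (85, 360, -0.54); to P-3 = (240, 360, -0.68).
Determinant of the coordinate differences = 85·360 − 240·360 = -55800.
∂h/∂x = [(-0.54)·360 − (-0.68)·360] / -55800 = -0.0009032
∂h/∂y = [85·(-0.68) − 240·(-0.54)] / -55800 = -0.001287
|∇h| = √(-0.0009032² + -0.001287²) = 0.001572

0.00157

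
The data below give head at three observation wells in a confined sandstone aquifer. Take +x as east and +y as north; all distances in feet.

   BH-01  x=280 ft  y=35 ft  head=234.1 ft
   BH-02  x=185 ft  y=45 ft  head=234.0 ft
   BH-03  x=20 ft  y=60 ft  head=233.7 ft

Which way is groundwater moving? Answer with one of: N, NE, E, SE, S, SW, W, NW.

Differences from BH-01: to BH-02 (Δx, Δy, Δh) = (-95, 10, -0.1); to BH-03 = (-260, 25, -0.4).
Determinant of the coordinate differences = (-95)·25 − (-260)·10 = 225.
∂h/∂x = [(-0.1)·25 − (-0.4)·10] / 225 = +0.006667
∂h/∂y = [(-95)·(-0.4) − (-260)·(-0.1)] / 225 = +0.05333
Flow = −∇h = (-0.006667 east, -0.05333 north), which points south.

S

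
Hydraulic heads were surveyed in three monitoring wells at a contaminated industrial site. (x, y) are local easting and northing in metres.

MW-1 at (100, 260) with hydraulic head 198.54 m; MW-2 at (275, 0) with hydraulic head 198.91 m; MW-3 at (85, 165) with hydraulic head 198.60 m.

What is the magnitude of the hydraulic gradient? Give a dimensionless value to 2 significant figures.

Three-point gradient (reference MW-1): Δ to MW-2 = (175, -260, +0.37), Δ to MW-3 = (-15, -95, +0.06).
∂h/∂x = +0.0009525, ∂h/∂y = -0.0007820 (det = -20525).
|∇h| = √(0.0009525² + -0.0007820²) = 0.001232

0.0012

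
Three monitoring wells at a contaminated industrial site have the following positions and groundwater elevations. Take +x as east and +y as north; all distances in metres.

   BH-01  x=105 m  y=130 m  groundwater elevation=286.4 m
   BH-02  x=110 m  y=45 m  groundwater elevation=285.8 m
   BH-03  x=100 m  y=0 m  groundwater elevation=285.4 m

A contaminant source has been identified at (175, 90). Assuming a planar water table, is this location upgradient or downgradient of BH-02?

Three-point gradient (reference BH-01): Δ to BH-02 = (5, -85, -0.6), Δ to BH-03 = (-5, -130, -1.0).
∂h/∂x = +0.006512, ∂h/∂y = +0.007442 (det = -1075).
Head at (175, 90) = 286.4 + (+0.006512)·(70) + (+0.007442)·(-40) = 286.56 m.
That is higher than the 285.8 m at BH-02, so the point is upgradient.

upgradient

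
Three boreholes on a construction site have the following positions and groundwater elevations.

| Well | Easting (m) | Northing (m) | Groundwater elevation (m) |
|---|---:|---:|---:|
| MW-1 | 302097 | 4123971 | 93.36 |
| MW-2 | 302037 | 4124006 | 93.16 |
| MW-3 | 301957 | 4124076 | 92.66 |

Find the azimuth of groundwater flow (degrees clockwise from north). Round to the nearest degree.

With h = a·x + b·y + c and MW-1 as origin, the differences give:
  (-60)·a + 35·b = -0.20
  (-140)·a + 105·b = -0.70
Eliminate b (×105 and ×35, subtract): -1400·a = 3.500 → a = ∂h/∂x = -0.002500
Back-substitute: b = ∂h/∂y = -0.010000.
Flow direction (−∇h) has components (+0.002500 E, +0.010000 N).
Azimuth = atan2(E, N) = atan2(+0.002500, +0.010000) = 14.0° ≈ 014°.

014°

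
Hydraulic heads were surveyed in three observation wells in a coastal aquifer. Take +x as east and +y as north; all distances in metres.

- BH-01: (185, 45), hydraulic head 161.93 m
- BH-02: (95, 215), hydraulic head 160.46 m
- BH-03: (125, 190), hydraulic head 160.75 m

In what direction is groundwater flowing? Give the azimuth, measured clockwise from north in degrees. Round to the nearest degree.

325°

Differences from BH-01: to BH-02 (Δx, Δy, Δh) = (-90, 170, -1.47); to BH-03 = (-60, 145, -1.18).
Determinant of the coordinate differences = (-90)·145 − (-60)·170 = -2850.
∂h/∂x = [(-1.47)·145 − (-1.18)·170] / -2850 = +0.004404
∂h/∂y = [(-90)·(-1.18) − (-60)·(-1.47)] / -2850 = -0.006316
Flow direction (−∇h) has components (-0.004404 E, +0.006316 N).
Azimuth = atan2(E, N) = atan2(-0.004404, +0.006316) = 325.1° ≈ 325°.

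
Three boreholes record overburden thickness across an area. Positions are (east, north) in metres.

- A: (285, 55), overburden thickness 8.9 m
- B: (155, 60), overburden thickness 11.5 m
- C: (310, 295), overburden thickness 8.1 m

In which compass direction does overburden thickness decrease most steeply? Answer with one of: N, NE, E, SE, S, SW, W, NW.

Taking A as reference: B−A = (-130, 5, +2.6); C−A = (25, 240, -0.8).
Determinant of the coordinate differences = (-130)·240 − 25·5 = -31325.
∂d/∂x = [(+2.6)·240 − (-0.8)·5] / -31325 = -0.02005
∂d/∂y = [(-130)·(-0.8) − 25·(+2.6)] / -31325 = -0.001245
Steepest decrease is along −∇f = (+0.02005 E, +0.001245 N) → east.

E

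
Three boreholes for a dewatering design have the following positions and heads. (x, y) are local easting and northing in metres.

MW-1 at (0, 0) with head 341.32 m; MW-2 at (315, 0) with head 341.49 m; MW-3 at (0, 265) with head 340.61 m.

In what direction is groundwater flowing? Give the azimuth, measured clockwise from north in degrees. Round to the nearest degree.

∂h/∂x = (341.49 − 341.32) / (315 − 0) = +0.0005397
∂h/∂y = (340.61 − 341.32) / (265 − 0) = -0.002679
Flow direction (−∇h) has components (-0.0005397 E, +0.002679 N).
Azimuth = atan2(E, N) = atan2(-0.0005397, +0.002679) = 348.6° ≈ 349°.

349°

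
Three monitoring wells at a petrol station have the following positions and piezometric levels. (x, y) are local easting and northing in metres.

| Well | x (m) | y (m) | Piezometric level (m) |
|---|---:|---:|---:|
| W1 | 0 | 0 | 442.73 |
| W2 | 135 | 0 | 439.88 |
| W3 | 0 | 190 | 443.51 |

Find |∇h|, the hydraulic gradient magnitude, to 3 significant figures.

∂h/∂x = (439.88 − 442.73) / (135 − 0) = -0.02111
∂h/∂y = (443.51 − 442.73) / (190 − 0) = +0.004105
|∇h| = √(-0.02111² + 0.004105²) = 0.02151

0.0215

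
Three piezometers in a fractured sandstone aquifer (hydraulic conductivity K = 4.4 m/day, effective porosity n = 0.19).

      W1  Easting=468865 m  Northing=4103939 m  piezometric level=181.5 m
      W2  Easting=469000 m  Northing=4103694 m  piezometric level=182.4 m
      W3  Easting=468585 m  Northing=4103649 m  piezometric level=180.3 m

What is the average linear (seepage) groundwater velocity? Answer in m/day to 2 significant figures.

Differences from W1: to W2 (Δx, Δy, Δh) = (135, -245, +0.9); to W3 = (-280, -290, -1.2).
Solve a·Δx + b·Δy = Δh: det = 135·(-290) − (-280)·(-245) = -107750.
∂h/∂x = [(+0.9)·(-290) − (-1.2)·(-245)] / -107750 = +0.005151
∂h/∂y = [135·(-1.2) − (-280)·(+0.9)] / -107750 = -0.0008353
|∇h| = √(0.005151² + -0.0008353²) = 0.005218
Seepage velocity v = K·i/n = 4.4 × 0.005218 / 0.19 = 0.1208 m/day.

0.12 m/day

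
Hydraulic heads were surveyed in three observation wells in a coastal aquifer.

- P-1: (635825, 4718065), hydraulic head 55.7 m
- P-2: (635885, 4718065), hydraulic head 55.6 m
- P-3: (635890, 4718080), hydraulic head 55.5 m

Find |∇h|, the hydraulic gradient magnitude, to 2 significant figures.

Three-point gradient (reference P-1): Δ to P-2 = (60, 0, -0.1), Δ to P-3 = (65, 15, -0.2).
∂h/∂x = -0.001667, ∂h/∂y = -0.006111 (det = 900).
|∇h| = √(-0.001667² + -0.006111²) = 0.006334

0.0063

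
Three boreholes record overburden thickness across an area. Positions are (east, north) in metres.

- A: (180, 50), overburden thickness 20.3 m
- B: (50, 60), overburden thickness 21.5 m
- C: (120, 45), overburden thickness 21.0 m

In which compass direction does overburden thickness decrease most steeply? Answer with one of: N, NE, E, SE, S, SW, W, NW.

Three-point gradient (reference A): Δ to B = (-130, 10, +1.2), Δ to C = (-60, -5, +0.7).
∂d/∂x = -0.01040, ∂d/∂y = -0.01520 (det = 1250).
Steepest decrease is along −∇f = (+0.01040 E, +0.01520 N) → northeast.

NE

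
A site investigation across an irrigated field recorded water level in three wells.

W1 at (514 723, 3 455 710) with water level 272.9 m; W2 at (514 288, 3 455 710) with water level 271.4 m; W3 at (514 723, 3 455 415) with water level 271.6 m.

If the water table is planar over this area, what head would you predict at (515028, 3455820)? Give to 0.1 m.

∂h/∂x = (271.4 − 272.9) / (514288 − 514723) = +0.003448
∂h/∂y = (271.6 − 272.9) / (3455415 − 3455710) = +0.004407
h(515028, 3455820) = 272.9 + (+0.003448)·(305) + (+0.004407)·(110) = 272.9 +1.052 +0.485 = 274.436 m.

274.4 m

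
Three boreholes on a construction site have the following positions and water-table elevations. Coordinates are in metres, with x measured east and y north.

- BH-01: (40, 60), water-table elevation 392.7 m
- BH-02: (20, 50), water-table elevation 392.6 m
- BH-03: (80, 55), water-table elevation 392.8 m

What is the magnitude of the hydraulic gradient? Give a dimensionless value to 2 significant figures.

0.0050

Taking BH-01 as reference: BH-02−BH-01 = (-20, -10, -0.1); BH-03−BH-01 = (40, -5, +0.1).
Determinant of the coordinate differences = (-20)·(-5) − 40·(-10) = 500.
∂h/∂x = [(-0.1)·(-5) − (+0.1)·(-10)] / 500 = +0.003000
∂h/∂y = [(-20)·(+0.1) − 40·(-0.1)] / 500 = +0.004000
|∇h| = √(0.003000² + 0.004000²) = 0.005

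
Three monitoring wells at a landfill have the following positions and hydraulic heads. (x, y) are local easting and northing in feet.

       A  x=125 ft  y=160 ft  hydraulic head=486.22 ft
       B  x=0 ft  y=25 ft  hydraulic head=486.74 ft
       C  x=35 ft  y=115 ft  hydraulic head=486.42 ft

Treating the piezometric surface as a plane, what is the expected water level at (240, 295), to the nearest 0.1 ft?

485.7 ft

With h = a·x + b·y + c and A as origin, the differences give:
  (-125)·a + (-135)·b = +0.52
  (-90)·a + (-45)·b = +0.20
Eliminate b (×(-45) and ×(-135), subtract): -6525·a = 3.600 → a = ∂h/∂x = -0.0005517
Back-substitute: b = ∂h/∂y = -0.003341.
h(240, 295) = 486.22 + (-0.0005517)·(115) + (-0.003341)·(135) = 486.22 -0.063 -0.451 = 485.706 ft.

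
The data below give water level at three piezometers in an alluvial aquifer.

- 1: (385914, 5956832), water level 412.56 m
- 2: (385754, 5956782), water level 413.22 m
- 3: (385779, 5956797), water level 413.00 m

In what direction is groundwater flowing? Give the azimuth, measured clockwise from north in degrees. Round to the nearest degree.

357°

With h = a·x + b·y + c and 1 as origin, the differences give:
  (-160)·a + (-50)·b = +0.66
  (-135)·a + (-35)·b = +0.44
Eliminate b (×(-35) and ×(-50), subtract): -1150·a = -1.100 → a = ∂h/∂x = +0.0009565
Back-substitute: b = ∂h/∂y = -0.01626.
Flow direction (−∇h) has components (-0.0009565 E, +0.01626 N).
Azimuth = atan2(E, N) = atan2(-0.0009565, +0.01626) = 356.6° ≈ 357°.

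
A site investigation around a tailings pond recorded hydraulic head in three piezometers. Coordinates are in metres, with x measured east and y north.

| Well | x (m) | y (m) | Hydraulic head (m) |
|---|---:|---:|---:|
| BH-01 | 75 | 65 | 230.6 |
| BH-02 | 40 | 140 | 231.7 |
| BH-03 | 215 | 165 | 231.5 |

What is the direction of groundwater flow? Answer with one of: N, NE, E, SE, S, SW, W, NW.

Taking BH-01 as reference: BH-02−BH-01 = (-35, 75, +1.1); BH-03−BH-01 = (140, 100, +0.9).
Determinant of the coordinate differences = (-35)·100 − 140·75 = -14000.
∂h/∂x = [(+1.1)·100 − (+0.9)·75] / -14000 = -0.003036
∂h/∂y = [(-35)·(+0.9) − 140·(+1.1)] / -14000 = +0.01325
Flow = −∇h = (+0.003036 east, -0.01325 north), which points south.

S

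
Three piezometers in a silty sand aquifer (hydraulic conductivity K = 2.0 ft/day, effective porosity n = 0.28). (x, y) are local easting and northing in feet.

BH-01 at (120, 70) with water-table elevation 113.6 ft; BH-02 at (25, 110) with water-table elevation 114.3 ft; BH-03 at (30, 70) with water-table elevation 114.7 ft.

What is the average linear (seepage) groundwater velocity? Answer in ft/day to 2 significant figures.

0.12 ft/day

Differences from BH-01: to BH-02 (Δx, Δy, Δh) = (-95, 40, +0.7); to BH-03 = (-90, 0, +1.1).
Solve a·Δx + b·Δy = Δh: det = (-95)·0 − (-90)·40 = 3600.
∂h/∂x = [(+0.7)·0 − (+1.1)·40] / 3600 = -0.01222
∂h/∂y = [(-95)·(+1.1) − (-90)·(+0.7)] / 3600 = -0.01153
|∇h| = √(-0.01222² + -0.01153²) = 0.0168
Seepage velocity v = K·i/n = 2.0 × 0.0168 / 0.28 = 0.12 ft/day.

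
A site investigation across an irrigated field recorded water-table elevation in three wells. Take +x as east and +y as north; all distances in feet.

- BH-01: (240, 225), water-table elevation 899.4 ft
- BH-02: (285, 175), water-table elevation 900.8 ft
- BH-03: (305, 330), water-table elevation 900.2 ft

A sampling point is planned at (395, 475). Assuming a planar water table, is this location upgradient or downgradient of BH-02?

Three-point gradient (reference BH-01): Δ to BH-02 = (45, -50, +1.4), Δ to BH-03 = (65, 105, +0.8).
∂h/∂x = +0.02345, ∂h/∂y = -0.006897 (det = 7975).
Head at (395, 475) = 899.4 + (+0.02345)·(155) + (-0.006897)·(250) = 901.31 ft.
That is higher than the 900.8 ft at BH-02, so the point is upgradient.

upgradient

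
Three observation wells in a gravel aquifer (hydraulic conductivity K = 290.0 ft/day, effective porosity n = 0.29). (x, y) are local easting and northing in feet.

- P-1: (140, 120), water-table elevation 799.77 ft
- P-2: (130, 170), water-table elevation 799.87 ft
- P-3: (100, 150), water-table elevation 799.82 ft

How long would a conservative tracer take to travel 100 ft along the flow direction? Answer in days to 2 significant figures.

48 days

Differences from P-1: to P-2 (Δx, Δy, Δh) = (-10, 50, +0.10); to P-3 = (-40, 30, +0.05).
Determinant of the coordinate differences = (-10)·30 − (-40)·50 = 1700.
∂h/∂x = [(+0.10)·30 − (+0.05)·50] / 1700 = +0.0002941
∂h/∂y = [(-10)·(+0.05) − (-40)·(+0.10)] / 1700 = +0.002059
|∇h| = √(0.0002941² + 0.002059²) = 0.00208
Seepage velocity v = K·i/n = 290.0 × 0.00208 / 0.29 = 2.08 ft/day.
t = 100 / 2.08 = 48.08 days.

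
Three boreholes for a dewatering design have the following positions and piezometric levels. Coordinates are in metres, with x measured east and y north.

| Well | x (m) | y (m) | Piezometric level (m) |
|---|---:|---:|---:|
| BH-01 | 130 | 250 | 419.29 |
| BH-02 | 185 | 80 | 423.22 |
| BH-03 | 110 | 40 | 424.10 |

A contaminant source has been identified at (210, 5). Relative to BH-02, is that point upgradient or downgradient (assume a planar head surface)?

upgradient

Taking BH-01 as reference: BH-02−BH-01 = (55, -170, +3.93); BH-03−BH-01 = (-20, -210, +4.81).
Determinant of the coordinate differences = 55·(-210) − (-20)·(-170) = -14950.
∂h/∂x = [(+3.93)·(-210) − (+4.81)·(-170)] / -14950 = +0.0005084
∂h/∂y = [55·(+4.81) − (-20)·(+3.93)] / -14950 = -0.02295
Head at (210, 5) = 419.29 + (+0.0005084)·(80) + (-0.02295)·(-245) = 424.95 m.
That is higher than the 423.22 m at BH-02, so the point is upgradient.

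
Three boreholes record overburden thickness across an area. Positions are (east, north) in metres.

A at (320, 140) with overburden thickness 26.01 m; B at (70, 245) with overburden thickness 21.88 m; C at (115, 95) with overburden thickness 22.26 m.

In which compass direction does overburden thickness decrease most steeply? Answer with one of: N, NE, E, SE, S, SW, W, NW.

Taking A as reference: B−A = (-250, 105, -4.13); C−A = (-205, -45, -3.75).
Determinant of the coordinate differences = (-250)·(-45) − (-205)·105 = 32775.
∂d/∂x = [(-4.13)·(-45) − (-3.75)·105] / 32775 = +0.01768
∂d/∂y = [(-250)·(-3.75) − (-205)·(-4.13)] / 32775 = +0.002772
Steepest decrease is along −∇f = (-0.01768 E, -0.002772 N) → west.

W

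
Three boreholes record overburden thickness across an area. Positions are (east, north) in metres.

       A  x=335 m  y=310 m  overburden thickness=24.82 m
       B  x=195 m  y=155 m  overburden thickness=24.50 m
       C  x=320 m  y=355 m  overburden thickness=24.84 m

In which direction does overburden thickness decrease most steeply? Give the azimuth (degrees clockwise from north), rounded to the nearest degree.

236°

With d = a·x + b·y + c and A as origin, the differences give:
  (-140)·a + (-155)·b = -0.32
  (-15)·a + 45·b = +0.02
Eliminate b (×45 and ×(-155), subtract): -8625·a = -11.300 → a = ∂d/∂x = +0.001310
Back-substitute: b = ∂d/∂y = +0.0008812.
Steepest decrease is along −∇f: components (-0.001310 E, -0.0008812 N).
Azimuth = atan2(-0.001310, -0.0008812) = 236.1° ≈ 236°.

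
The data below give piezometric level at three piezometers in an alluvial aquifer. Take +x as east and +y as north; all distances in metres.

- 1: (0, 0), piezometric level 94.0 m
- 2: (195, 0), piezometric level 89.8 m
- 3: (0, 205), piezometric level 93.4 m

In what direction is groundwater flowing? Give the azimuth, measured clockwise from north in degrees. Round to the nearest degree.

∂h/∂x = (89.8 − 94.0) / (195 − 0) = -0.02154
∂h/∂y = (93.4 − 94.0) / (205 − 0) = -0.002927
Flow direction (−∇h) has components (+0.02154 E, +0.002927 N).
Azimuth = atan2(E, N) = atan2(+0.02154, +0.002927) = 82.3° ≈ 082°.

082°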